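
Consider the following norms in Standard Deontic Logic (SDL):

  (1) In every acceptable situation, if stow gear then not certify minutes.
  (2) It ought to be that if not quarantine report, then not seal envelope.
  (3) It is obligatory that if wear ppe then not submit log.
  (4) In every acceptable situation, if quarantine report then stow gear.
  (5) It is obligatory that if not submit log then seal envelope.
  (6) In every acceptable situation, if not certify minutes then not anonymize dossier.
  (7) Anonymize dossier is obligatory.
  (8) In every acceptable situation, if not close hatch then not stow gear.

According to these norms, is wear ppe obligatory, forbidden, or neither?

Forbidden

Premise 7 gives O(anonymize_dossier).
The contrapositive of premise 6 (O(¬certify_minutes → ¬anonymize_dossier)) is O(anonymize_dossier → certify_minutes), and O(anonymize_dossier) is already established, so O(certify_minutes).
Premise 1, O(stow_gear → ¬certify_minutes), contraposes to O(certify_minutes → ¬stow_gear); with O(certify_minutes) we get O(¬stow_gear).
Premise 4, O(quarantine_report → stow_gear), contraposes to O(¬stow_gear → ¬quarantine_report); with O(¬stow_gear) we get O(¬quarantine_report).
From O(¬quarantine_report) and premise 2, O(¬quarantine_report → ¬seal_envelope), we obtain O(¬seal_envelope).
Premise 5 is O(¬submit_log → seal_envelope); contrapositively O(¬seal_envelope → submit_log). Since O(¬seal_envelope) holds, K gives O(submit_log).
Premise 3, O(wear_ppe → ¬submit_log), contraposes to O(submit_log → ¬wear_ppe); with O(submit_log) we get O(¬wear_ppe).
Premise 8 does not contribute to this derivation.
Thus O(¬wear_ppe), which is F(wear_ppe): wear_ppe is forbidden.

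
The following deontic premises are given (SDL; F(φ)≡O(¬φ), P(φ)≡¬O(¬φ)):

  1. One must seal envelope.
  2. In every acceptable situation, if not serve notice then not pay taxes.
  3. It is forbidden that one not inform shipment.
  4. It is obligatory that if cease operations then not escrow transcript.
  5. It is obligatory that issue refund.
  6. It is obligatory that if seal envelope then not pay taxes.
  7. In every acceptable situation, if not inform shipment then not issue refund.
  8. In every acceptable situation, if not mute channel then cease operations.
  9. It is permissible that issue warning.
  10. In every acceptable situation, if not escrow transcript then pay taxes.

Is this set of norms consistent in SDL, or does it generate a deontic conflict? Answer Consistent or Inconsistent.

Consistent

Premise 7 is O(¬inform_shipment → ¬issue_refund), but O(¬inform_shipment) is not derivable from the premises, so it does not yield O(¬issue_refund).
So O(¬issue_refund) is not derivable, and the apparent clash with O(issue_refund) does not arise.
A world satisfying every obligation exists (e.g. cease_operations=false, escrow_transcript=true, inform_shipment=true, issue_refund=true, issue_warning=false, mute_channel=true, pay_taxes=false, seal_envelope=true, serve_notice=false); no atom is both obligatory and forbidden, so the set is consistent.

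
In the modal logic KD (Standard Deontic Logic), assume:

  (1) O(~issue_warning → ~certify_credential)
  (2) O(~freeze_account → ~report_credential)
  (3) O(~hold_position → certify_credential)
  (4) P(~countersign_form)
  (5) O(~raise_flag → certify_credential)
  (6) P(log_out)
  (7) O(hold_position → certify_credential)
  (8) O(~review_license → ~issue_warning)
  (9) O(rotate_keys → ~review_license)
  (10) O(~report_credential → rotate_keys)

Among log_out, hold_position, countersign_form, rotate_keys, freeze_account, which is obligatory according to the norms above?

Premises 7 and 3 are O(hold_position → certify_credential) and O(~hold_position → certify_credential); every ideal world satisfies hold_position or ~hold_position, so in either case certify_credential holds — hence O(certify_credential).
Premise 1 is O(~issue_warning → ~certify_credential); contrapositively O(certify_credential → issue_warning). Since O(certify_credential) holds, K gives O(issue_warning).
Premise 8 is O(~review_license → ~issue_warning); contrapositively O(issue_warning → review_license). Since O(issue_warning) holds, K gives O(review_license).
The contrapositive of premise 9 (O(rotate_keys → ~review_license)) is O(review_license → ~rotate_keys), and O(review_license) is already established, so O(~rotate_keys).
The contrapositive of premise 10 (O(~report_credential → rotate_keys)) is O(~rotate_keys → report_credential), and O(~rotate_keys) is already established, so O(report_credential).
The contrapositive of premise 2 (O(~freeze_account → ~report_credential)) is O(report_credential → freeze_account), and O(report_credential) is already established, so O(freeze_account).
So O(freeze_account) holds — freeze_account is obligatory. None of the other listed options is made obligatory by any chain of premises.

freeze_account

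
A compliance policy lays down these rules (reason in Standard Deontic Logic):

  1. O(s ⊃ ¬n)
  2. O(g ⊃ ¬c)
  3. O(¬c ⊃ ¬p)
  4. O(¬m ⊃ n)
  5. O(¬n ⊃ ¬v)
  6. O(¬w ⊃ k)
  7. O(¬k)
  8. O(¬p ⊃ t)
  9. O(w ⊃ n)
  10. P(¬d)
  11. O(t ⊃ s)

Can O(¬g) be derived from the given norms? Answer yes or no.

Premise 7 states O(¬k) outright.
Premise 6, O(¬w ⊃ k), contraposes to O(¬k ⊃ w); with O(¬k) we get O(w).
Applying K to premise 9 (O(w ⊃ n)) and O(w) yields O(n).
The contrapositive of premise 1 (O(s ⊃ ¬n)) is O(n ⊃ ¬s), and O(n) is already established, so O(¬s).
Premise 11, O(t ⊃ s), contraposes to O(¬s ⊃ ¬t); with O(¬s) we get O(¬t).
Premise 8 is O(¬p ⊃ t); contrapositively O(¬t ⊃ p). Since O(¬t) holds, K gives O(p).
The contrapositive of premise 3 (O(¬c ⊃ ¬p)) is O(p ⊃ c), and O(p) is already established, so O(c).
The contrapositive of premise 2 (O(g ⊃ ¬c)) is O(c ⊃ ¬g), and O(c) is already established, so O(¬g).
Premises 4, 5, 10 do not contribute to this derivation.
So O(¬g) follows.

Yes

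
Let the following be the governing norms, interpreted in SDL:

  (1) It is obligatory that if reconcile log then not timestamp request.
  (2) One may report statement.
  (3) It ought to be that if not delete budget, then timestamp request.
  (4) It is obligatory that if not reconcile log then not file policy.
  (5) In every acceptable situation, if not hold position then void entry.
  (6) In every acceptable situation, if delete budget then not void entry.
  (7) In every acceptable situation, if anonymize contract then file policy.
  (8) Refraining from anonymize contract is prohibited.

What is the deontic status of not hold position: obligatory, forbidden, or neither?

Forbidden

Premise 8, F(¬anonymize_contract), is equivalent to O(anonymize_contract).
Premise 7 is O(anonymize_contract → file_policy); since O(anonymize_contract), deontic closure gives O(file_policy).
Premise 4, O(¬reconcile_log → ¬file_policy), contraposes to O(file_policy → reconcile_log); with O(file_policy) we get O(reconcile_log).
With premise 1, O(reconcile_log → ¬timestamp_request), the K-axiom yields O(¬timestamp_request).
Premise 3 is O(¬delete_budget → timestamp_request); contrapositively O(¬timestamp_request → delete_budget). Since O(¬timestamp_request) holds, K gives O(delete_budget).
With premise 6, O(delete_budget → ¬void_entry), the K-axiom yields O(¬void_entry).
The contrapositive of premise 5 (O(¬hold_position → void_entry)) is O(¬void_entry → hold_position), and O(¬void_entry) is already established, so O(hold_position).
Premise 2 does not contribute to this derivation.
Thus O(hold_position), which is F(¬hold_position): ¬hold_position is forbidden.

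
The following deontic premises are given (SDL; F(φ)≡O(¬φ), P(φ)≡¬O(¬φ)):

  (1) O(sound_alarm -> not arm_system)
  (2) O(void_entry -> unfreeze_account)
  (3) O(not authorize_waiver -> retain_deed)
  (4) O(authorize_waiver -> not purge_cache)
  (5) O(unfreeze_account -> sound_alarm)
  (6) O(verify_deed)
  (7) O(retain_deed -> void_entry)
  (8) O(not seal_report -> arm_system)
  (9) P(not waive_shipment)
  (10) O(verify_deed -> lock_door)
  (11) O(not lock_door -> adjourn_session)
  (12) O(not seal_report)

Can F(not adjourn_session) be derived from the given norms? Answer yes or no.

No

Premise 11 is O(not lock_door -> adjourn_session), but O(not lock_door) is not derivable from the premises, so it does not yield O(adjourn_session).
No other premise forces O(adjourn_session). An ideal world satisfying every premise can still have not adjourn_session true, so F(not adjourn_session) is not derivable.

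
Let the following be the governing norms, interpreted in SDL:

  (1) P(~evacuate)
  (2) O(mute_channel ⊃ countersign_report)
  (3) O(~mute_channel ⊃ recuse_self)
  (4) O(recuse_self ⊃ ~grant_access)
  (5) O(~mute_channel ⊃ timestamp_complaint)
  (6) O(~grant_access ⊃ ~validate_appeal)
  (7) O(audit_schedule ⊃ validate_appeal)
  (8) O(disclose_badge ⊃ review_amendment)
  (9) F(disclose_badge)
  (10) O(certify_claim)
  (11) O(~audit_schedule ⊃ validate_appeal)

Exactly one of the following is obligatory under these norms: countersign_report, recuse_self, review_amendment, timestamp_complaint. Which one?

countersign_report

Premises 11 and 7 are O(~audit_schedule ⊃ validate_appeal) and O(audit_schedule ⊃ validate_appeal); every ideal world satisfies ~audit_schedule or audit_schedule, so in either case validate_appeal holds — hence O(validate_appeal).
Premise 6 is O(~grant_access ⊃ ~validate_appeal); contrapositively O(validate_appeal ⊃ grant_access). Since O(validate_appeal) holds, K gives O(grant_access).
Premise 4 is O(recuse_self ⊃ ~grant_access); contrapositively O(grant_access ⊃ ~recuse_self). Since O(grant_access) holds, K gives O(~recuse_self).
The contrapositive of premise 3 (O(~mute_channel ⊃ recuse_self)) is O(~recuse_self ⊃ mute_channel), and O(~recuse_self) is already established, so O(mute_channel).
With premise 2, O(mute_channel ⊃ countersign_report), the K-axiom yields O(countersign_report).
So O(countersign_report) holds — countersign_report is obligatory. None of the other listed options is made obligatory by any chain of premises.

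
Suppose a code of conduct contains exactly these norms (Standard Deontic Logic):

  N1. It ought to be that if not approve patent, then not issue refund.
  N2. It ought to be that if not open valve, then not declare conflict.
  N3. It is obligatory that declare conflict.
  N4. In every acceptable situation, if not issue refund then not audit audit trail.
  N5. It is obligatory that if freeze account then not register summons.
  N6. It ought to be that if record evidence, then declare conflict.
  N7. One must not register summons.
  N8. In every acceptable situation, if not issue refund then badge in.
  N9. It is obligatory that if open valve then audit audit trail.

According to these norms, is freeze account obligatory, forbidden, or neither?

Neither

Premise 5 is O(freeze_account → ¬register_summons); even if O(¬register_summons) held, inferring O(freeze_account) would be affirming the consequent — invalid.
No premise or chain of K-axiom applications forces O(freeze_account), and none forces O(¬freeze_account). So freeze_account is neither obligatory nor forbidden under these norms.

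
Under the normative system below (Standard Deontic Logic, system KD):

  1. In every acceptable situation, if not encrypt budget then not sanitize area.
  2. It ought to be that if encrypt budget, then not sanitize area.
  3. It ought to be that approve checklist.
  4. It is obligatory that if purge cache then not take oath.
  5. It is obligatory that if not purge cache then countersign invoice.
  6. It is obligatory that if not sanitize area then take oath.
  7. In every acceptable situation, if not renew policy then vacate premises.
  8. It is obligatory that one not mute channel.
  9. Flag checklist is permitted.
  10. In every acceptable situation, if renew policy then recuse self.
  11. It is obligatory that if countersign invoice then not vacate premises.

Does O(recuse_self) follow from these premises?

Premises 1 and 2 cover both cases: O(¬encrypt_budget → ¬sanitize_area) and O(encrypt_budget → ¬sanitize_area). Since ¬encrypt_budget ∨ encrypt_budget is a tautology, O(¬sanitize_area) follows.
Premise 6 is O(¬sanitize_area → take_oath); since O(¬sanitize_area), deontic closure gives O(take_oath).
The contrapositive of premise 4 (O(purge_cache → ¬take_oath)) is O(take_oath → ¬purge_cache), and O(take_oath) is already established, so O(¬purge_cache).
From O(¬purge_cache) and premise 5, O(¬purge_cache → countersign_invoice), we obtain O(countersign_invoice).
From O(countersign_invoice) and premise 11, O(countersign_invoice → ¬vacate_premises), we obtain O(¬vacate_premises).
Premise 7, O(¬renew_policy → vacate_premises), contraposes to O(¬vacate_premises → renew_policy); with O(¬vacate_premises) we get O(renew_policy).
From O(renew_policy) and premise 10, O(renew_policy → recuse_self), we obtain O(recuse_self).
Premises 3, 8, 9 do not contribute to this derivation.
So O(recuse_self) follows.

Yes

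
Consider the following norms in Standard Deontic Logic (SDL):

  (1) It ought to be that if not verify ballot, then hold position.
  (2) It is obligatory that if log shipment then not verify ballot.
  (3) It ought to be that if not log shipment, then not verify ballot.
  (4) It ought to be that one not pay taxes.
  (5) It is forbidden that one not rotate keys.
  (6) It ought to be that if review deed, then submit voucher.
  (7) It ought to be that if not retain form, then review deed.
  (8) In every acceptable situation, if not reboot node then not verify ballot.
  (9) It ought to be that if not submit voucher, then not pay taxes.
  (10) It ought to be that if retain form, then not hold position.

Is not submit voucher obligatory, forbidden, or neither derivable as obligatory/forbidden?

Premises 3 and 2 cover both cases: O(¬log_shipment → ¬verify_ballot) and O(log_shipment → ¬verify_ballot). Since ¬log_shipment ∨ log_shipment is a tautology, O(¬verify_ballot) follows.
Premise 1 is O(¬verify_ballot → hold_position); since O(¬verify_ballot), deontic closure gives O(hold_position).
The contrapositive of premise 10 (O(retain_form → ¬hold_position)) is O(hold_position → ¬retain_form), and O(hold_position) is already established, so O(¬retain_form).
With premise 7, O(¬retain_form → review_deed), the K-axiom yields O(review_deed).
With premise 6, O(review_deed → submit_voucher), the K-axiom yields O(submit_voucher).
Premises 4, 5, 8, 9 do not contribute to this derivation.
Thus O(submit_voucher), which is F(¬submit_voucher): ¬submit_voucher is forbidden.

Forbidden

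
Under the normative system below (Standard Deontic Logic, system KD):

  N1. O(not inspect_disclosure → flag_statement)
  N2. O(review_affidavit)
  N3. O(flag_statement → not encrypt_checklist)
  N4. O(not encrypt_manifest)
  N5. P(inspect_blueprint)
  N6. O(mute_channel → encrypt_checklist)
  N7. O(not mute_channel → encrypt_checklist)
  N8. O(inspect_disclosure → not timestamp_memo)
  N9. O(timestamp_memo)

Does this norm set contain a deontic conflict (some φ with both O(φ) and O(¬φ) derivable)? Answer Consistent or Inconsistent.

Premises 7 and 6 are O(not mute_channel → encrypt_checklist) and O(mute_channel → encrypt_checklist); every ideal world satisfies not mute_channel or mute_channel, so in either case encrypt_checklist holds — hence O(encrypt_checklist).
Premise 3, O(flag_statement → not encrypt_checklist), contraposes to O(encrypt_checklist → not flag_statement); with O(encrypt_checklist) we get O(not flag_statement).
Premise 1, O(not inspect_disclosure → flag_statement), contraposes to O(not flag_statement → inspect_disclosure); with O(not flag_statement) we get O(inspect_disclosure).
From O(inspect_disclosure) and premise 8, O(inspect_disclosure → not timestamp_memo), we obtain O(not timestamp_memo).
Yet premise 9 states O(timestamp_memo).
We now have both O(not timestamp_memo) and O(timestamp_memo) — timestamp_memo is simultaneously obligatory and forbidden, violating the D-axiom.

Inconsistent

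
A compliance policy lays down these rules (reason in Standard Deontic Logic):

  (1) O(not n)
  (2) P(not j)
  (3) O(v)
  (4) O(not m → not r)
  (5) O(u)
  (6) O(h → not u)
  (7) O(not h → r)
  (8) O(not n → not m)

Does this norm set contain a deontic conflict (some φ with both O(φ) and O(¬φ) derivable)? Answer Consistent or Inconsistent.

Premise 1 states O(not n) outright.
With premise 8, O(not n → not m), the K-axiom yields O(not m).
Applying K to premise 4 (O(not m → not r)) and O(not m) yields O(not r).
Premise 7, O(not h → r), contraposes to O(not r → h); with O(not r) we get O(h).
Applying K to premise 6 (O(h → not u)) and O(h) yields O(not u).
However, premise 5 gives O(u).
We now have both O(not u) and O(u) — u is simultaneously obligatory and forbidden, violating the D-axiom.

Inconsistent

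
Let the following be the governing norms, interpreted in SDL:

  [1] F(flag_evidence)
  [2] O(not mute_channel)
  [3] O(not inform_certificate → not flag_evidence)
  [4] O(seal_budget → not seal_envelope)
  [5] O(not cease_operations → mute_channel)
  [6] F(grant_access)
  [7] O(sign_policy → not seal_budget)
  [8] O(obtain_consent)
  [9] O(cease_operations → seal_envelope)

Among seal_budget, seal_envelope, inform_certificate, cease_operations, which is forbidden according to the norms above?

seal_budget

Premise 2 states O(not mute_channel) outright.
Premise 5, O(not cease_operations → mute_channel), contraposes to O(not mute_channel → cease_operations); with O(not mute_channel) we get O(cease_operations).
With premise 9, O(cease_operations → seal_envelope), the K-axiom yields O(seal_envelope).
The contrapositive of premise 4 (O(seal_budget → not seal_envelope)) is O(seal_envelope → not seal_budget), and O(seal_envelope) is already established, so O(not seal_budget).
So O(not seal_budget) holds, i.e. seal_budget is forbidden. None of the other listed options is forbidden under the premises.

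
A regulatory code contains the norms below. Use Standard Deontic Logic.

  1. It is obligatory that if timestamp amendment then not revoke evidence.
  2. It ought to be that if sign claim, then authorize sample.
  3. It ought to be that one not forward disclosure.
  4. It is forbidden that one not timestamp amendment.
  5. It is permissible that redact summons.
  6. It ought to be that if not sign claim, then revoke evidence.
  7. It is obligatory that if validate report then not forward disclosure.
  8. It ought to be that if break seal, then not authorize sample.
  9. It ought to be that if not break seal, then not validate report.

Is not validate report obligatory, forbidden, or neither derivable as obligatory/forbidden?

F(¬timestamp_amendment) at premise 4 means O(timestamp_amendment).
Applying K to premise 1 (O(timestamp_amendment → ¬revoke_evidence)) and O(timestamp_amendment) yields O(¬revoke_evidence).
The contrapositive of premise 6 (O(¬sign_claim → revoke_evidence)) is O(¬revoke_evidence → sign_claim), and O(¬revoke_evidence) is already established, so O(sign_claim).
With premise 2, O(sign_claim → authorize_sample), the K-axiom yields O(authorize_sample).
Premise 8, O(break_seal → ¬authorize_sample), contraposes to O(authorize_sample → ¬break_seal); with O(authorize_sample) we get O(¬break_seal).
With premise 9, O(¬break_seal → ¬validate_report), the K-axiom yields O(¬validate_report).
Premises 3, 5, 7 do not contribute to this derivation.
Hence ¬validate_report is obligatory.

Obligatory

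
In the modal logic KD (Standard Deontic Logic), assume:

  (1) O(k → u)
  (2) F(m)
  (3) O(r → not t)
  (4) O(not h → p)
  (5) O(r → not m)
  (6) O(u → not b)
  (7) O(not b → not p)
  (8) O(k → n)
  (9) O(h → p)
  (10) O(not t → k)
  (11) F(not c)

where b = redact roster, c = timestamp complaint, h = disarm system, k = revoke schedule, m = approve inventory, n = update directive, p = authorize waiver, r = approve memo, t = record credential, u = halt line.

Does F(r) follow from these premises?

Yes

By case analysis on h: premise 9 gives O(h → p) and premise 4 gives O(not h → p), so O(p) either way.
Premise 7, O(not b → not p), contraposes to O(p → b); with O(p) we get O(b).
Premise 6, O(u → not b), contraposes to O(b → not u); with O(b) we get O(not u).
The contrapositive of premise 1 (O(k → u)) is O(not u → not k), and O(not u) is already established, so O(not k).
The contrapositive of premise 10 (O(not t → k)) is O(not k → t), and O(not k) is already established, so O(t).
Premise 3 is O(r → not t); contrapositively O(t → not r). Since O(t) holds, K gives O(not r).
Premises 2, 5, 8, 11 do not contribute to this derivation.
So O(not r) holds, i.e. F(r). The claim follows.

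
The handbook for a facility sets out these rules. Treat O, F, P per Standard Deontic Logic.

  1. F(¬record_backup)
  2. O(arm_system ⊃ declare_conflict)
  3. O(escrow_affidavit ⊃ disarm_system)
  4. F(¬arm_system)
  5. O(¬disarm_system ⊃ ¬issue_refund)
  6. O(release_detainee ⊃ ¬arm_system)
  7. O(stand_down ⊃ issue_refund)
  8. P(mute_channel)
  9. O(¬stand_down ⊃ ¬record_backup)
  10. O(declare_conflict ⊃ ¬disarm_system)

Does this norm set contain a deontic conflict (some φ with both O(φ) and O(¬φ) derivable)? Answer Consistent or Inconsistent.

Premise 1, F(¬record_backup), is equivalent to O(record_backup).
The contrapositive of premise 9 (O(¬stand_down ⊃ ¬record_backup)) is O(record_backup ⊃ stand_down), and O(record_backup) is already established, so O(stand_down).
Applying K to premise 7 (O(stand_down ⊃ issue_refund)) and O(stand_down) yields O(issue_refund).
Premise 5 is O(¬disarm_system ⊃ ¬issue_refund); contrapositively O(issue_refund ⊃ disarm_system). Since O(issue_refund) holds, K gives O(disarm_system).
The contrapositive of premise 10 (O(declare_conflict ⊃ ¬disarm_system)) is O(disarm_system ⊃ ¬declare_conflict), and O(disarm_system) is already established, so O(¬declare_conflict).
Premise 2, O(arm_system ⊃ declare_conflict), contraposes to O(¬declare_conflict ⊃ ¬arm_system); with O(¬declare_conflict) we get O(¬arm_system).
However, F(¬arm_system) at premise 4 amounts to O(arm_system).
We now have both O(¬arm_system) and O(arm_system) — arm_system is simultaneously obligatory and forbidden, violating the D-axiom.

Inconsistent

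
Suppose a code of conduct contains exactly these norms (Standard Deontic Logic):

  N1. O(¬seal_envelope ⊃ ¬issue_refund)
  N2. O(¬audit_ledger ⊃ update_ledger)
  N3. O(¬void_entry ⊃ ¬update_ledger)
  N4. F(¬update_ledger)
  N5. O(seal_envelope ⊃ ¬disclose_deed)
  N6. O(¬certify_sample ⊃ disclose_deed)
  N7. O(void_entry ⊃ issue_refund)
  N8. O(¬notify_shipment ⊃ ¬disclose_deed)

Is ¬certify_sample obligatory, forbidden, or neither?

Premise 4, F(¬update_ledger), is equivalent to O(update_ledger).
Premise 3 is O(¬void_entry ⊃ ¬update_ledger); contrapositively O(update_ledger ⊃ void_entry). Since O(update_ledger) holds, K gives O(void_entry).
With premise 7, O(void_entry ⊃ issue_refund), the K-axiom yields O(issue_refund).
Premise 1, O(¬seal_envelope ⊃ ¬issue_refund), contraposes to O(issue_refund ⊃ seal_envelope); with O(issue_refund) we get O(seal_envelope).
Applying K to premise 5 (O(seal_envelope ⊃ ¬disclose_deed)) and O(seal_envelope) yields O(¬disclose_deed).
Premise 6 is O(¬certify_sample ⊃ disclose_deed); contrapositively O(¬disclose_deed ⊃ certify_sample). Since O(¬disclose_deed) holds, K gives O(certify_sample).
Premises 2, 8 do not contribute to this derivation.
Thus O(certify_sample), which is F(¬certify_sample): ¬certify_sample is forbidden.

Forbidden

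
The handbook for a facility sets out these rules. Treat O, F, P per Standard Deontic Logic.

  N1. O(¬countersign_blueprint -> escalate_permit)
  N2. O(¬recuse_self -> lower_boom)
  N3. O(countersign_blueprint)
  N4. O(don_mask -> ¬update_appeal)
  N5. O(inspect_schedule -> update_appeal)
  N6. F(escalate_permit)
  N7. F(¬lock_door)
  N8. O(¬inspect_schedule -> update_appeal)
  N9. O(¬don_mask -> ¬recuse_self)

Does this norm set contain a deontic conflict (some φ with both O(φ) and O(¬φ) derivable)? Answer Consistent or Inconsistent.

Premise 1 is O(¬countersign_blueprint -> escalate_permit), but O(¬countersign_blueprint) is not derivable from the premises, so it does not yield O(escalate_permit).
So O(escalate_permit) is not derivable, and the apparent clash with O(¬escalate_permit) does not arise.
A world satisfying every obligation exists (e.g. countersign_blueprint=true, don_mask=false, escalate_permit=false, inspect_schedule=false, lock_door=true, lower_boom=true, recuse_self=false, update_appeal=true); no atom is both obligatory and forbidden, so the set is consistent.

Consistent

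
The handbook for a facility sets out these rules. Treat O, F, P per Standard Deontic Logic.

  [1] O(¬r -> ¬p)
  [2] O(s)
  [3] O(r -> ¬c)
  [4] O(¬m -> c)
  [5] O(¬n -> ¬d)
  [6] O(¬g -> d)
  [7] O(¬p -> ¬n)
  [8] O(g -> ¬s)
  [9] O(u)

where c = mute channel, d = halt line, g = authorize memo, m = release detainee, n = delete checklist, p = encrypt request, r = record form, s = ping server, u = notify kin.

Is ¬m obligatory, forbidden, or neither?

Forbidden

Premise 2 states O(s) outright.
Premise 8 is O(g -> ¬s); contrapositively O(s -> ¬g). Since O(s) holds, K gives O(¬g).
From O(¬g) and premise 6, O(¬g -> d), we obtain O(d).
Premise 5, O(¬n -> ¬d), contraposes to O(d -> n); with O(d) we get O(n).
Premise 7 is O(¬p -> ¬n); contrapositively O(n -> p). Since O(n) holds, K gives O(p).
Premise 1 is O(¬r -> ¬p); contrapositively O(p -> r). Since O(p) holds, K gives O(r).
Applying K to premise 3 (O(r -> ¬c)) and O(r) yields O(¬c).
Premise 4, O(¬m -> c), contraposes to O(¬c -> m); with O(¬c) we get O(m).
Premise 9 does not contribute to this derivation.
Thus O(m), which is F(¬m): ¬m is forbidden.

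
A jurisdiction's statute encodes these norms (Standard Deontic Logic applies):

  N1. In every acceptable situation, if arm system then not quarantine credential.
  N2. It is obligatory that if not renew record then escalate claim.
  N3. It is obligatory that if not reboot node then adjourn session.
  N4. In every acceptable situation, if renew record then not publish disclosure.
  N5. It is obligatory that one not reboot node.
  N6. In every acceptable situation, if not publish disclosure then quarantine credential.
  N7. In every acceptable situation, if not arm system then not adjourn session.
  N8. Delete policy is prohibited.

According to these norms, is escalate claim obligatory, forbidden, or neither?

Premise 5 states O(¬reboot_node) outright.
With premise 3, O(¬reboot_node → adjourn_session), the K-axiom yields O(adjourn_session).
The contrapositive of premise 7 (O(¬arm_system → ¬adjourn_session)) is O(adjourn_session → arm_system), and O(adjourn_session) is already established, so O(arm_system).
With premise 1, O(arm_system → ¬quarantine_credential), the K-axiom yields O(¬quarantine_credential).
Premise 6 is O(¬publish_disclosure → quarantine_credential); contrapositively O(¬quarantine_credential → publish_disclosure). Since O(¬quarantine_credential) holds, K gives O(publish_disclosure).
The contrapositive of premise 4 (O(renew_record → ¬publish_disclosure)) is O(publish_disclosure → ¬renew_record), and O(publish_disclosure) is already established, so O(¬renew_record).
With premise 2, O(¬renew_record → escalate_claim), the K-axiom yields O(escalate_claim).
Premise 8 does not contribute to this derivation.
Hence escalate_claim is obligatory.

Obligatory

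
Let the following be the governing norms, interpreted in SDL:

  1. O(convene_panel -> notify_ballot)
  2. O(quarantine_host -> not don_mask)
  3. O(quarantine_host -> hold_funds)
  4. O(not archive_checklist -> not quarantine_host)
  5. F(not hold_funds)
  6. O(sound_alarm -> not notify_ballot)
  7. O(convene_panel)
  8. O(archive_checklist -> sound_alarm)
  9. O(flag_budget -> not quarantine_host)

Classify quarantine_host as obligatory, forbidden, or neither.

Forbidden

Premise 7 states O(convene_panel) outright.
With premise 1, O(convene_panel -> notify_ballot), the K-axiom yields O(notify_ballot).
Premise 6, O(sound_alarm -> not notify_ballot), contraposes to O(notify_ballot -> not sound_alarm); with O(notify_ballot) we get O(not sound_alarm).
Premise 8 is O(archive_checklist -> sound_alarm); contrapositively O(not sound_alarm -> not archive_checklist). Since O(not sound_alarm) holds, K gives O(not archive_checklist).
Premise 4 is O(not archive_checklist -> not quarantine_host); since O(not archive_checklist), deontic closure gives O(not quarantine_host).
Premises 2, 3, 5, 9 do not contribute to this derivation.
Thus O(not quarantine_host), which is F(quarantine_host): quarantine_host is forbidden.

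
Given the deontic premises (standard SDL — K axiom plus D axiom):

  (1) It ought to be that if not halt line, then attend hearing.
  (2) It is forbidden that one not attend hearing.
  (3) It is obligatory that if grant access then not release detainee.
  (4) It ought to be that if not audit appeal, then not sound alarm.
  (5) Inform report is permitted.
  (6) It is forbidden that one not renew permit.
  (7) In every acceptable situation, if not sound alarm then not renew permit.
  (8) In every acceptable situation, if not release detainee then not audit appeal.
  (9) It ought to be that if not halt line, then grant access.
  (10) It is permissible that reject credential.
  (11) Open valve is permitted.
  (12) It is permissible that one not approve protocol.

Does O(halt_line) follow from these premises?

Yes

Premise 6 is F(¬renew_permit), i.e. O(renew_permit).
The contrapositive of premise 7 (O(¬sound_alarm → ¬renew_permit)) is O(renew_permit → sound_alarm), and O(renew_permit) is already established, so O(sound_alarm).
Premise 4 is O(¬audit_appeal → ¬sound_alarm); contrapositively O(sound_alarm → audit_appeal). Since O(sound_alarm) holds, K gives O(audit_appeal).
The contrapositive of premise 8 (O(¬release_detainee → ¬audit_appeal)) is O(audit_appeal → release_detainee), and O(audit_appeal) is already established, so O(release_detainee).
Premise 3, O(grant_access → ¬release_detainee), contraposes to O(release_detainee → ¬grant_access); with O(release_detainee) we get O(¬grant_access).
The contrapositive of premise 9 (O(¬halt_line → grant_access)) is O(¬grant_access → halt_line), and O(¬grant_access) is already established, so O(halt_line).
Premises 1, 2, 5, 10, 11, 12 do not contribute to this derivation.
So O(halt_line) follows.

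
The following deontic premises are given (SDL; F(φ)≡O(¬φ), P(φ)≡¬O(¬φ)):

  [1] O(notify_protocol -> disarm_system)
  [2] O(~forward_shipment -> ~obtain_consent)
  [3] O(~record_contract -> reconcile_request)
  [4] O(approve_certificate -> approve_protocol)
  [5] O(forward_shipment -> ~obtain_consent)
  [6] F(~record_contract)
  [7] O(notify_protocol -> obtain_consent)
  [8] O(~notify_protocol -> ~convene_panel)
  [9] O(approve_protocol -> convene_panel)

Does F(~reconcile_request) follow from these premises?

Premise 3 is O(~record_contract -> reconcile_request), but O(~record_contract) is not derivable from the premises, so it does not yield O(reconcile_request).
No other premise forces O(reconcile_request). An ideal world satisfying every premise can still have ~reconcile_request true, so F(~reconcile_request) is not derivable.

No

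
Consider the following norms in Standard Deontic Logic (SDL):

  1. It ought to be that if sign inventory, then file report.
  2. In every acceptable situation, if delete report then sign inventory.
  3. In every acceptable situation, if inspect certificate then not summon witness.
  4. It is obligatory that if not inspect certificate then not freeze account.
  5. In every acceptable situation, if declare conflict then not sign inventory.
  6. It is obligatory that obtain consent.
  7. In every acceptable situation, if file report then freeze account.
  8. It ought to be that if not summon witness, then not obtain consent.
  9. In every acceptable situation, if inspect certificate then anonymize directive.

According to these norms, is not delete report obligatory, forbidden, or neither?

Obligatory

From premise 6 we have O(obtain_consent).
Premise 8, O(¬summon_witness → ¬obtain_consent), contraposes to O(obtain_consent → summon_witness); with O(obtain_consent) we get O(summon_witness).
The contrapositive of premise 3 (O(inspect_certificate → ¬summon_witness)) is O(summon_witness → ¬inspect_certificate), and O(summon_witness) is already established, so O(¬inspect_certificate).
Applying K to premise 4 (O(¬inspect_certificate → ¬freeze_account)) and O(¬inspect_certificate) yields O(¬freeze_account).
Premise 7 is O(file_report → freeze_account); contrapositively O(¬freeze_account → ¬file_report). Since O(¬freeze_account) holds, K gives O(¬file_report).
Premise 1 is O(sign_inventory → file_report); contrapositively O(¬file_report → ¬sign_inventory). Since O(¬file_report) holds, K gives O(¬sign_inventory).
Premise 2 is O(delete_report → sign_inventory); contrapositively O(¬sign_inventory → ¬delete_report). Since O(¬sign_inventory) holds, K gives O(¬delete_report).
Premises 5, 9 do not contribute to this derivation.
Hence ¬delete_report is obligatory.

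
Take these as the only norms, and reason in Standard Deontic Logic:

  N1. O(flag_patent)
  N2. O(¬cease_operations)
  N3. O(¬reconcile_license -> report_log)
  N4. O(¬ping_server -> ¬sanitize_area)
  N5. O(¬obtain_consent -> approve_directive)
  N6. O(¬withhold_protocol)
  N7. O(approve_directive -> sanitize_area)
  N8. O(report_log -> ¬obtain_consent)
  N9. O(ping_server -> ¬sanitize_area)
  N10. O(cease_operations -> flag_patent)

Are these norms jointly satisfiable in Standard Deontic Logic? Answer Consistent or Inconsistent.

Consistent

Premise 10 is O(cease_operations -> flag_patent); even if O(flag_patent) held, inferring O(cease_operations) would be affirming the consequent — invalid.
So O(cease_operations) is not derivable, and the apparent clash with O(¬cease_operations) does not arise.
A world satisfying every obligation exists (e.g. approve_directive=false, cease_operations=false, flag_patent=true, obtain_consent=true, ping_server=false, reconcile_license=true, report_log=false, sanitize_area=false, withhold_protocol=false); no atom is both obligatory and forbidden, so the set is consistent.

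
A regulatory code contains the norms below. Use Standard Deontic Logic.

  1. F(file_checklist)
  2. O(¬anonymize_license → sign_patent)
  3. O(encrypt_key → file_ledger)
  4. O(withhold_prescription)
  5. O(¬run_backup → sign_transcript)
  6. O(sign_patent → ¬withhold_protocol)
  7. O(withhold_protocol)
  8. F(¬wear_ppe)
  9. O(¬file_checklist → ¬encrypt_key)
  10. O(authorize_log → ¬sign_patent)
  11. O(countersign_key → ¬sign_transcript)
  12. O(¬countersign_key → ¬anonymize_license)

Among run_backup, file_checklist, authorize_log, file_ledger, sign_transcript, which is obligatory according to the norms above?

run_backup

Premise 7 gives O(withhold_protocol).
The contrapositive of premise 6 (O(sign_patent → ¬withhold_protocol)) is O(withhold_protocol → ¬sign_patent), and O(withhold_protocol) is already established, so O(¬sign_patent).
Premise 2, O(¬anonymize_license → sign_patent), contraposes to O(¬sign_patent → anonymize_license); with O(¬sign_patent) we get O(anonymize_license).
Premise 12, O(¬countersign_key → ¬anonymize_license), contraposes to O(anonymize_license → countersign_key); with O(anonymize_license) we get O(countersign_key).
With premise 11, O(countersign_key → ¬sign_transcript), the K-axiom yields O(¬sign_transcript).
Premise 5, O(¬run_backup → sign_transcript), contraposes to O(¬sign_transcript → run_backup); with O(¬sign_transcript) we get O(run_backup).
So O(run_backup) holds — run_backup is obligatory. None of the other listed options is made obligatory by any chain of premises.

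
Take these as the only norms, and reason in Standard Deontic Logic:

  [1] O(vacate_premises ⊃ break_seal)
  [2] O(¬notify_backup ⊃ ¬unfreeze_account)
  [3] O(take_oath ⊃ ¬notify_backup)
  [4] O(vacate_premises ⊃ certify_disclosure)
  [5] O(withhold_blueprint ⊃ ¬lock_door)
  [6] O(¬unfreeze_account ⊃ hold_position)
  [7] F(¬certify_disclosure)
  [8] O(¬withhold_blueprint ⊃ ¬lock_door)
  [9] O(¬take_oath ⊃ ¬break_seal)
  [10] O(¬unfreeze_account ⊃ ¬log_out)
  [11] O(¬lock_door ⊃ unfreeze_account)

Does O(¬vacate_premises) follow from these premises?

Yes

Premises 8 and 5 are O(¬withhold_blueprint ⊃ ¬lock_door) and O(withhold_blueprint ⊃ ¬lock_door); every ideal world satisfies ¬withhold_blueprint or withhold_blueprint, so in either case ¬lock_door holds — hence O(¬lock_door).
Premise 11 is O(¬lock_door ⊃ unfreeze_account); since O(¬lock_door), deontic closure gives O(unfreeze_account).
Premise 2 is O(¬notify_backup ⊃ ¬unfreeze_account); contrapositively O(unfreeze_account ⊃ notify_backup). Since O(unfreeze_account) holds, K gives O(notify_backup).
The contrapositive of premise 3 (O(take_oath ⊃ ¬notify_backup)) is O(notify_backup ⊃ ¬take_oath), and O(notify_backup) is already established, so O(¬take_oath).
Applying K to premise 9 (O(¬take_oath ⊃ ¬break_seal)) and O(¬take_oath) yields O(¬break_seal).
Premise 1, O(vacate_premises ⊃ break_seal), contraposes to O(¬break_seal ⊃ ¬vacate_premises); with O(¬break_seal) we get O(¬vacate_premises).
Premises 4, 6, 7, 10 do not contribute to this derivation.
So O(¬vacate_premises) follows.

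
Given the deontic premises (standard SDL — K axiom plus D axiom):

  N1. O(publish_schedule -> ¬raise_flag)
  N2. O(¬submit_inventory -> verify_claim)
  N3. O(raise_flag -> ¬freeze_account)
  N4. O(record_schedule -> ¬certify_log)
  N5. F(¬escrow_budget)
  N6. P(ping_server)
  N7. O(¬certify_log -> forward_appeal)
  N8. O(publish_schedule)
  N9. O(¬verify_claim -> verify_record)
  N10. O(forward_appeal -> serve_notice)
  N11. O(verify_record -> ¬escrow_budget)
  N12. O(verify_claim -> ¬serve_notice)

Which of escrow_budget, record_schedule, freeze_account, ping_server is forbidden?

record_schedule

Premise 5, F(¬escrow_budget), is equivalent to O(escrow_budget).
Premise 11, O(verify_record -> ¬escrow_budget), contraposes to O(escrow_budget -> ¬verify_record); with O(escrow_budget) we get O(¬verify_record).
The contrapositive of premise 9 (O(¬verify_claim -> verify_record)) is O(¬verify_record -> verify_claim), and O(¬verify_record) is already established, so O(verify_claim).
From O(verify_claim) and premise 12, O(verify_claim -> ¬serve_notice), we obtain O(¬serve_notice).
Premise 10 is O(forward_appeal -> serve_notice); contrapositively O(¬serve_notice -> ¬forward_appeal). Since O(¬serve_notice) holds, K gives O(¬forward_appeal).
Premise 7, O(¬certify_log -> forward_appeal), contraposes to O(¬forward_appeal -> certify_log); with O(¬forward_appeal) we get O(certify_log).
Premise 4 is O(record_schedule -> ¬certify_log); contrapositively O(certify_log -> ¬record_schedule). Since O(certify_log) holds, K gives O(¬record_schedule).
So O(¬record_schedule) holds, i.e. record_schedule is forbidden. None of the other listed options is forbidden under the premises.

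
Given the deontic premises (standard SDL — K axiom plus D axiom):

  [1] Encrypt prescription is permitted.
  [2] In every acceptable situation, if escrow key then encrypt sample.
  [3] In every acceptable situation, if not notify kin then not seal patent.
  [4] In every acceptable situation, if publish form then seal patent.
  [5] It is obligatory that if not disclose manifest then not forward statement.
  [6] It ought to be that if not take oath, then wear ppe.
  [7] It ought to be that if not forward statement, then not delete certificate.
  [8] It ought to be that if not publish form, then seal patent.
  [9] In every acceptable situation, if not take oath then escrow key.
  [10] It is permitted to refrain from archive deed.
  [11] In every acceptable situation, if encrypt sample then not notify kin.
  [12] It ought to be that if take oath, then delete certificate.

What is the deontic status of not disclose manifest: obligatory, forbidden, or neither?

Forbidden

Premises 4 and 8 cover both cases: O(publish_form → seal_patent) and O(¬publish_form → seal_patent). Since publish_form ∨ ¬publish_form is a tautology, O(seal_patent) follows.
The contrapositive of premise 3 (O(¬notify_kin → ¬seal_patent)) is O(seal_patent → notify_kin), and O(seal_patent) is already established, so O(notify_kin).
Premise 11 is O(encrypt_sample → ¬notify_kin); contrapositively O(notify_kin → ¬encrypt_sample). Since O(notify_kin) holds, K gives O(¬encrypt_sample).
Premise 2 is O(escrow_key → encrypt_sample); contrapositively O(¬encrypt_sample → ¬escrow_key). Since O(¬encrypt_sample) holds, K gives O(¬escrow_key).
The contrapositive of premise 9 (O(¬take_oath → escrow_key)) is O(¬escrow_key → take_oath), and O(¬escrow_key) is already established, so O(take_oath).
Premise 12 is O(take_oath → delete_certificate); since O(take_oath), deontic closure gives O(delete_certificate).
Premise 7, O(¬forward_statement → ¬delete_certificate), contraposes to O(delete_certificate → forward_statement); with O(delete_certificate) we get O(forward_statement).
The contrapositive of premise 5 (O(¬disclose_manifest → ¬forward_statement)) is O(forward_statement → disclose_manifest), and O(forward_statement) is already established, so O(disclose_manifest).
Premises 1, 6, 10 do not contribute to this derivation.
Thus O(disclose_manifest), which is F(¬disclose_manifest): ¬disclose_manifest is forbidden.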